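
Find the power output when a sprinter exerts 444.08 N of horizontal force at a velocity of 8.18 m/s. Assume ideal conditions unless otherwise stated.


P = F * v
P = 444.08 * 8.18
P = 3632.5744 W

3632.5744 W


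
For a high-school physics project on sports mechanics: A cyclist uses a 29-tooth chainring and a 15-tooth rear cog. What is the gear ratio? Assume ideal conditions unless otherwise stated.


GR = front_teeth / rear_teeth
GR = 29 / 15
GR = 1.9333

1.9333


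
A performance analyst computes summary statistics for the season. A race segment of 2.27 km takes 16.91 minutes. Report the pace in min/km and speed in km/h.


Pace = time / distance = 16.91 min / 2.27 km = 7.4493 min/km
Speed = distance / time_in_hours = 2.27 / 0.2818 hr
Speed = 8.0544 km/h

7.4493 min/km, 8.0544 km/h


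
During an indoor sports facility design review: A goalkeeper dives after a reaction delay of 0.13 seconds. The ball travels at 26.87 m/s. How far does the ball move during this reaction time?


d = v * t
d = 26.87 * 0.13
d = 3.4931 m

3.4931 m


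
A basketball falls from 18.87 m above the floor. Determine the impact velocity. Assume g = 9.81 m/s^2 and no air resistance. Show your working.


v = sqrt(2 * g * h)
v = sqrt(2 * 9.81 * 18.87)
v = sqrt(370.2294) = 19.2413 m/s

19.2413 m/s


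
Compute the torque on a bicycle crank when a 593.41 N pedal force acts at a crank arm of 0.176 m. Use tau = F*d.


tau = F * d
tau = 593.41 * 0.176
tau = 104.4402 N*m

104.4402 N*m


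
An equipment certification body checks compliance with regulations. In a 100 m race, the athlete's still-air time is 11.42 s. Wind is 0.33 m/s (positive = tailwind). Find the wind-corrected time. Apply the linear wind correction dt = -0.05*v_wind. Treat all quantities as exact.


dt = -0.05 * v_wind = -0.05 * 0.33 = -0.0165 s
t_corrected = t_still + dt = 11.42 + (-0.0165)
t_corrected = 11.4035 s

11.4035 s


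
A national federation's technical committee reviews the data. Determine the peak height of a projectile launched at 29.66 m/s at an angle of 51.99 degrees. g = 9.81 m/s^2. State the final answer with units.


H = (v*sin(theta))^2 / (2*g)
vy = v*sin(theta) = 29.66 * sin(51.99 deg) = 23.3692 m/s
H = vy^2 / (2*g) = 546.12 / (2*9.81)
H = 546.12 / 19.62 = 27.8349 m

27.8349 m


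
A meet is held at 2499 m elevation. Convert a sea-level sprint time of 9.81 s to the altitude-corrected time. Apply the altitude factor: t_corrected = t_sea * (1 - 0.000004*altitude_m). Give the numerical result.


Correction factor = 1 - 0.000004 * 2499 = 0.990004
t_corrected = t_sea * factor = 9.81 * 0.990004
t_corrected = 9.7119 s

9.7119 s


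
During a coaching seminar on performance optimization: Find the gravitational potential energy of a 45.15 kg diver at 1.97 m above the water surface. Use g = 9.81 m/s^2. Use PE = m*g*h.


PE = m * g * h
PE = 45.15 * 9.81 * 1.97
PE = 442.9215 * 1.97 = 872.5554 J

872.5554 J


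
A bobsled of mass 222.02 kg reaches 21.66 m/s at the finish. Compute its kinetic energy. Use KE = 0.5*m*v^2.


KE = 0.5 * m * v^2
KE = 0.5 * 222.02 * 21.66^2
KE = 0.5 * 222.02 * 469.1556 = 52080.9632 J

52080.9632 J


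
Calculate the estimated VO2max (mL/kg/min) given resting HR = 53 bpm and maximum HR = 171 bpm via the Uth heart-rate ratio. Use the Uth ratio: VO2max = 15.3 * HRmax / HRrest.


VO2max = 15.3 * HRmax / HRrest
VO2max = 15.3 * 171 / 53
VO2max = 2616.3 / 53 = 49.3642 mL/kg/min

49.3642 mL/kg/min


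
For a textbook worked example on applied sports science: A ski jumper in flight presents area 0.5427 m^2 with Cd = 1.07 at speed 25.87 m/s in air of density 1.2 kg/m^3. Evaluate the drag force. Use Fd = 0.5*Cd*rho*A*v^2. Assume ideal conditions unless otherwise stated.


Fd = 0.5 * Cd * rho * A * v^2
Fd = 0.5 * 1.07 * 1.2 * 0.5427 * 25.87^2
v^2 = 669.2569
Fd = 0.5 * 1.07 * 1.2 * 0.5427 * 669.2569 = 233.1781 N

233.1781 N


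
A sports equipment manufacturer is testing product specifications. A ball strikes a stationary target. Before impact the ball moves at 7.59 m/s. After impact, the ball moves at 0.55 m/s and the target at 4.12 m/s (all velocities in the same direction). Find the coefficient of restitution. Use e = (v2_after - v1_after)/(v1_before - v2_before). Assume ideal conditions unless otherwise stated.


e = (v2_after - v1_after) / (v1_before - v2_before)
Numerator = 4.12 - 0.55 = 3.57
Denominator = 7.59 - 0 = 7.59
e = 3.57 / 7.59 = 0.4704

0.4704


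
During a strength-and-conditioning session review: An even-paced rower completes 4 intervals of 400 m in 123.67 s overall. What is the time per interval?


Split time = total_time / n_laps = 123.67 / 4
Split time = 30.9175 s per lap

30.9175 s


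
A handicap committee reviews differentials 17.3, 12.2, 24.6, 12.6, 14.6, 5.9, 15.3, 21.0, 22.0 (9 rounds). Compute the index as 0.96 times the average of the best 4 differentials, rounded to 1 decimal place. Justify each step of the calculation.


All differentials: 17.3, 12.2, 24.6, 12.6, 14.6, 5.9, 15.3, 21.0, 22.0
Sorted: 5.9, 12.2, 12.6, 14.6, 15.3, 17.3, 21.0, 22.0, 24.6
Best 4: 5.9, 12.2, 12.6, 14.6
Average of best = 45.3 / 4 = 11.325
Raw index = 11.325 * 0.96 = 10.872
Handicap index = round(10.872, 1) = 10.9

10.9


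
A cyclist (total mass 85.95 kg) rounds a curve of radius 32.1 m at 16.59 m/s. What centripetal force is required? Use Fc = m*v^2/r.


Fc = m * v^2 / r
v^2 = 16.59^2 = 275.2281
Fc = 85.95 * 275.2281 / 32.1
Fc = 23655.8552 / 32.1 = 736.9425 N

736.9425 N


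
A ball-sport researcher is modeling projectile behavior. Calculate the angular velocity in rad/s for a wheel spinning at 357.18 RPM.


omega = RPM * 2 * pi / 60
omega = 357.18 * 2 * 3.14159 / 60
omega = 2244.2281 / 60 = 37.4038 rad/s

37.4038 rad/s


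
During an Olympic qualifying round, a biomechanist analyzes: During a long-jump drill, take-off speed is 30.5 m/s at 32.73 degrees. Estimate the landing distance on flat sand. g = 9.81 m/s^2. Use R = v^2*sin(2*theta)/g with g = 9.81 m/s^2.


R = v^2 * sin(2*theta) / g
Convert angle to radians: theta = 32.73 deg = 0.5712 rad
sin(2*theta) = sin(1.1425) = 0.9097
R = 30.5^2 * 0.9097 / 9.81
R = 930.25 * 0.9097 / 9.81 = 86.2612 m

86.2612 m


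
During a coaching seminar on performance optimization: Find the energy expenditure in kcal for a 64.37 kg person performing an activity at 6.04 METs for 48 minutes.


kcal = MET * mass * time_hr
Convert time: 48 min = 0.8 hr
kcal = 6.04 * 64.37 * 0.8
kcal = 311.0358 kcal

311.0358 kcal


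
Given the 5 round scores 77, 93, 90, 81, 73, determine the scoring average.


Average = sum / n
Sum = 414
Average = 414 / 5 = 82.8

82.8


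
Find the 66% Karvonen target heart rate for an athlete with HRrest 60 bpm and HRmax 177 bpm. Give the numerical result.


Target = HRrest + pct*(HRmax - HRrest)
Heart rate reserve = HRmax - HRrest = 177 - 60 = 117 bpm
Fraction = 66% = 0.66
Target = 60 + 0.66 * 117
Target = 60 + 77.22 = 137.22 bpm

137.22 bpm


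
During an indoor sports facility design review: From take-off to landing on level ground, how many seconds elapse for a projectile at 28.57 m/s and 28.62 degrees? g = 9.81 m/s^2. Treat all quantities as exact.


T = 2*v*sin(theta)/g
sin(theta) = sin(28.62 deg) = 0.479
T = 2*28.57*0.479 / 9.81
T = 27.37 / 9.81 = 2.79 s

2.79 s


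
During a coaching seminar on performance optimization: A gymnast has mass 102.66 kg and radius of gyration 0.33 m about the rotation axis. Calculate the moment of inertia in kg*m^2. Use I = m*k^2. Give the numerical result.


I = m * k^2
I = 102.66 * 0.33^2
I = 102.66 * 0.1089 = 11.1797 kg*m^2

11.1797 kg*m^2


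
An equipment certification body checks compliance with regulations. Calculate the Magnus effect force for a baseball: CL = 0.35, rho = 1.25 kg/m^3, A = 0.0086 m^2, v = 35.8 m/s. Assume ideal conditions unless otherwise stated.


FM = 0.5 * CL * rho * A * v^2
FM = 0.5 * 0.35 * 1.25 * 0.0086 * 35.8^2
v^2 = 1281.64
FM = 0.5 * 0.35 * 1.25 * 0.0086 * 1281.64 = 2.4111 N

2.4111 N


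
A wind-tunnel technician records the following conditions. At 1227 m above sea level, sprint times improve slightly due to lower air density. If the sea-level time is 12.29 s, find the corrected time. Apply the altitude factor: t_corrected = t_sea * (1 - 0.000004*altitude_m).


Correction factor = 1 - 0.000004 * 1227 = 0.995092
t_corrected = t_sea * factor = 12.29 * 0.995092
t_corrected = 12.2297 s

12.2297 s


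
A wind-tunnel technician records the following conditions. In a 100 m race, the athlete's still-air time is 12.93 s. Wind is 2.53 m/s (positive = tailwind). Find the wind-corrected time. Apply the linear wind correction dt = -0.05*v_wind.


dt = -0.05 * v_wind = -0.05 * 2.53 = -0.1265 s
t_corrected = t_still + dt = 12.93 + (-0.1265)
t_corrected = 12.8035 s

12.8035 s


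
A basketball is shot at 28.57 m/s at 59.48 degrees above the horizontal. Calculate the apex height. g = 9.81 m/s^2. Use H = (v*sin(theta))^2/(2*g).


H = (v*sin(theta))^2 / (2*g)
vy = v*sin(theta) = 28.57 * sin(59.48 deg) = 24.6117 m/s
H = vy^2 / (2*g) = 605.7349 / (2*9.81)
H = 605.7349 / 19.62 = 30.8733 m

30.8733 m


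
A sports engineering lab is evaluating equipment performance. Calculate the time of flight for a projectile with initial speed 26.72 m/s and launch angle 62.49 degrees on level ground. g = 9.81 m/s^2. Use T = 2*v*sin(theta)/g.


T = 2*v*sin(theta)/g
sin(theta) = sin(62.49 deg) = 0.8869
T = 2*26.72*0.8869 / 9.81
T = 47.3976 / 9.81 = 4.8316 s

4.8316 s


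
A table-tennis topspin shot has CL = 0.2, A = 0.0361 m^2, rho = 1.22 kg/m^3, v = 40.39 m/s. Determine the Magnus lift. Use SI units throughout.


FM = 0.5 * CL * rho * A * v^2
FM = 0.5 * 0.2 * 1.22 * 0.0361 * 40.39^2
v^2 = 1631.3521
FM = 0.5 * 0.2 * 1.22 * 0.0361 * 1631.3521 = 7.1848 N

7.1848 N


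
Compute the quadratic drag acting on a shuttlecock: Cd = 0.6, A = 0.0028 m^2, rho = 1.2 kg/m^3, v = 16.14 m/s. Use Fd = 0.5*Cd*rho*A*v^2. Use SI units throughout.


Fd = 0.5 * Cd * rho * A * v^2
Fd = 0.5 * 0.6 * 1.2 * 0.0028 * 16.14^2
v^2 = 260.4996
Fd = 0.5 * 0.6 * 1.2 * 0.0028 * 260.4996 = 0.2626 N

0.2626 N


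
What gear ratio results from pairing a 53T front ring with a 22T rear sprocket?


GR = front_teeth / rear_teeth
GR = 53 / 22
GR = 2.4091

2.4091


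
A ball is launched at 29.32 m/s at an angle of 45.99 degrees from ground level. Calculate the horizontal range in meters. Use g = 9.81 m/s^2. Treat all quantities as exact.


R = v^2 * sin(2*theta) / g
Convert angle to radians: theta = 45.99 deg = 0.8027 rad
sin(2*theta) = sin(1.6054) = 0.9994
R = 29.32^2 * 0.9994 / 9.81
R = 859.6624 * 0.9994 / 9.81 = 87.5789 m

87.5789 m


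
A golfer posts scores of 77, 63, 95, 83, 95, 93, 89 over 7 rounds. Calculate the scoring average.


Average = sum / n
Sum = 595
Average = 595 / 7 = 85

85


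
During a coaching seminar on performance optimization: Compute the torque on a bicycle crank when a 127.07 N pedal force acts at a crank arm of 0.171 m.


tau = F * d
tau = 127.07 * 0.171
tau = 21.729 N*m

21.729 N*m


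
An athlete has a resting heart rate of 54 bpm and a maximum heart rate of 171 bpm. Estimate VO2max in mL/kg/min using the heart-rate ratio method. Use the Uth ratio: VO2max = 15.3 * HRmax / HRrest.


VO2max = 15.3 * HRmax / HRrest
VO2max = 15.3 * 171 / 54
VO2max = 2616.3 / 54 = 48.45 mL/kg/min

48.45 mL/kg/min


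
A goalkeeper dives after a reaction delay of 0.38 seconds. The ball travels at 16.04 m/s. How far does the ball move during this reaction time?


d = v * t
d = 16.04 * 0.38
d = 6.0952 m

6.0952 m


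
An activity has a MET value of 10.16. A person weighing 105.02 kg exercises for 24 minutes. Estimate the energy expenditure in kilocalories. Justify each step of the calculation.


kcal = MET * mass * time_hr
Convert time: 24 min = 0.4 hr
kcal = 10.16 * 105.02 * 0.4
kcal = 426.8013 kcal

426.8013 kcal


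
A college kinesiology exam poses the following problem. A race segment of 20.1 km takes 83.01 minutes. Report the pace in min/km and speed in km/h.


Pace = time / distance = 83.01 min / 20.1 km = 4.1299 min/km
Speed = distance / time_in_hours = 20.1 / 1.3835 hr
Speed = 14.5284 km/h

4.1299 min/km, 14.5284 km/h


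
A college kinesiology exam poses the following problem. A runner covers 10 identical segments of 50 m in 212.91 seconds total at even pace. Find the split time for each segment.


Split time = total_time / n_laps = 212.91 / 10
Split time = 21.291 s per lap

21.291 s


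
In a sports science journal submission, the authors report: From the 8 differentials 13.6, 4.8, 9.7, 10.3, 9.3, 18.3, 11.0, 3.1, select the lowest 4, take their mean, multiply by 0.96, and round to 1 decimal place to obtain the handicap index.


All differentials: 13.6, 4.8, 9.7, 10.3, 9.3, 18.3, 11.0, 3.1
Sorted: 3.1, 4.8, 9.3, 9.7, 10.3, 11.0, 13.6, 18.3
Best 4: 3.1, 4.8, 9.3, 9.7
Average of best = 26.9 / 4 = 6.725
Raw index = 6.725 * 0.96 = 6.456
Handicap index = round(6.456, 1) = 6.5

6.5


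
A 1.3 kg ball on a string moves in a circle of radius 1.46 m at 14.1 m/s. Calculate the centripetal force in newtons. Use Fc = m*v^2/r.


Fc = m * v^2 / r
v^2 = 14.1^2 = 198.81
Fc = 1.3 * 198.81 / 1.46
Fc = 258.453 / 1.46 = 177.0226 N

177.0226 N


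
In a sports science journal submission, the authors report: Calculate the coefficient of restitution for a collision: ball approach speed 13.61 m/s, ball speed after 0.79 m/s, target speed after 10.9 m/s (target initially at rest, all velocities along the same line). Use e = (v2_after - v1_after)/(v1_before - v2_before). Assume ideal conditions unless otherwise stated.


e = (v2_after - v1_after) / (v1_before - v2_before)
Numerator = 10.9 - 0.79 = 10.11
Denominator = 13.61 - 0 = 13.61
e = 10.11 / 13.61 = 0.7428

0.7428


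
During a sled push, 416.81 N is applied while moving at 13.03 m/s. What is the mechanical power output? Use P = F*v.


P = F * v
P = 416.81 * 13.03
P = 5431.0343 W

5431.0343 W


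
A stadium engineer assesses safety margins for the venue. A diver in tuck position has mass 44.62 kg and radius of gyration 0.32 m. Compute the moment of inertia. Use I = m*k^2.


I = m * k^2
I = 44.62 * 0.32^2
I = 44.62 * 0.1024 = 4.5691 kg*m^2

4.5691 kg*m^2


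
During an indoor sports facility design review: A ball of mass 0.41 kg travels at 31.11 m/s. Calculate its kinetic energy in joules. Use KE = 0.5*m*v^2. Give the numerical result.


KE = 0.5 * m * v^2
KE = 0.5 * 0.41 * 31.11^2
KE = 0.5 * 0.41 * 967.8321 = 198.4056 J

198.4056 J


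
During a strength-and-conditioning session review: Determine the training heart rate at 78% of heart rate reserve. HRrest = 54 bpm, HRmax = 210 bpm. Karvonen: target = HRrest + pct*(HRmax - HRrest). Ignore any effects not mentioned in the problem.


Target = HRrest + pct*(HRmax - HRrest)
Heart rate reserve = HRmax - HRrest = 210 - 54 = 156 bpm
Fraction = 78% = 0.78
Target = 54 + 0.78 * 156
Target = 54 + 121.68 = 175.68 bpm

175.68 bpm


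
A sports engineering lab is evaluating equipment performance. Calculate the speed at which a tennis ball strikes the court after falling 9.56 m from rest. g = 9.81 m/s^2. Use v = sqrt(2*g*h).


v = sqrt(2 * g * h)
v = sqrt(2 * 9.81 * 9.56)
v = sqrt(187.5672) = 13.6955 m/s

13.6955 m/s


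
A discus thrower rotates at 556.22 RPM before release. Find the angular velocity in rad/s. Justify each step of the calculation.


omega = RPM * 2 * pi / 60
omega = 556.22 * 2 * 3.14159 / 60
omega = 3494.8333 / 60 = 58.2472 rad/s

58.2472 rad/s


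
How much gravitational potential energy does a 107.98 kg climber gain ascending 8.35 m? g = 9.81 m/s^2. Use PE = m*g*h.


PE = m * g * h
PE = 107.98 * 9.81 * 8.35
PE = 1059.2838 * 8.35 = 8845.0197 J

8845.0197 J


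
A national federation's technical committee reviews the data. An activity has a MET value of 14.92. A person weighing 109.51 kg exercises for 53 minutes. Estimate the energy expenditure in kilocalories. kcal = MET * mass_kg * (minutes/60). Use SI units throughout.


kcal = MET * mass * time_hr
Convert time: 53 min = 0.8833 hr
kcal = 14.92 * 109.51 * 0.8833
kcal = 1443.2688 kcal

1443.2688 kcal


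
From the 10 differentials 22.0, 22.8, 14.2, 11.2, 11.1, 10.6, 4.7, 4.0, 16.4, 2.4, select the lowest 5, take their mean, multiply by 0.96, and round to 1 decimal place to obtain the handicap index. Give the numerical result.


All differentials: 22.0, 22.8, 14.2, 11.2, 11.1, 10.6, 4.7, 4.0, 16.4, 2.4
Sorted: 2.4, 4.0, 4.7, 10.6, 11.1, 11.2, 14.2, 16.4, 22.0, 22.8
Best 5: 2.4, 4.0, 4.7, 10.6, 11.1
Average of best = 32.8 / 5 = 6.56
Raw index = 6.56 * 0.96 = 6.2976
Handicap index = round(6.2976, 1) = 6.3

6.3


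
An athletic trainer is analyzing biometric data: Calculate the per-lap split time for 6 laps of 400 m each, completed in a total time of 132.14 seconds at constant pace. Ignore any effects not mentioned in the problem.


Split time = total_time / n_laps = 132.14 / 6
Split time = 22.0233 s per lap

22.0233 s


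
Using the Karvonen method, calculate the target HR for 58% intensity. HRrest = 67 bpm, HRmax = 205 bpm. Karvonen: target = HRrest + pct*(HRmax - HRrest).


Target = HRrest + pct*(HRmax - HRrest)
Heart rate reserve = HRmax - HRrest = 205 - 67 = 138 bpm
Fraction = 58% = 0.58
Target = 67 + 0.58 * 138
Target = 67 + 80.04 = 147.04 bpm

147.04 bpm


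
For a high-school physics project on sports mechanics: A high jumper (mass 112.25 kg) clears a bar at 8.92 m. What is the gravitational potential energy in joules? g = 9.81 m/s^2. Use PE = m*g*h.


PE = m * g * h
PE = 112.25 * 9.81 * 8.92
PE = 1101.1725 * 8.92 = 9822.4587 J

9822.4587 J


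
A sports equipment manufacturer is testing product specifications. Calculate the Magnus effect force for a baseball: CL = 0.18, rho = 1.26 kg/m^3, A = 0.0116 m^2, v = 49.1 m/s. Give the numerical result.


FM = 0.5 * CL * rho * A * v^2
FM = 0.5 * 0.18 * 1.26 * 0.0116 * 49.1^2
v^2 = 2410.81
FM = 0.5 * 0.18 * 1.26 * 0.0116 * 2410.81 = 3.1713 N

3.1713 N


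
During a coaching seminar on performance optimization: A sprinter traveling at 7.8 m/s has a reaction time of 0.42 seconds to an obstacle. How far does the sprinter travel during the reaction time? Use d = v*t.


d = v * t
d = 7.8 * 0.42
d = 3.276 m

3.276 m


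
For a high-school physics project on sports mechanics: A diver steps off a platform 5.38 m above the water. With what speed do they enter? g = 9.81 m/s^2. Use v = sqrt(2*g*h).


v = sqrt(2 * g * h)
v = sqrt(2 * 9.81 * 5.38)
v = sqrt(105.5556) = 10.274 m/s

10.274 m/s


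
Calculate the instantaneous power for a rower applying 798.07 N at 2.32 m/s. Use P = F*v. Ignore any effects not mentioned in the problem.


P = F * v
P = 798.07 * 2.32
P = 1851.5224 W

1851.5224 W


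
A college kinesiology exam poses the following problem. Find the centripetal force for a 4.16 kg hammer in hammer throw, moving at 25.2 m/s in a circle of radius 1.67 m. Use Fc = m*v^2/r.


Fc = m * v^2 / r
v^2 = 25.2^2 = 635.04
Fc = 4.16 * 635.04 / 1.67
Fc = 2641.7664 / 1.67 = 1581.896 N

1581.896 N


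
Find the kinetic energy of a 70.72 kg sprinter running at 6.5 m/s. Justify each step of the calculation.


KE = 0.5 * m * v^2
KE = 0.5 * 70.72 * 6.5^2
KE = 0.5 * 70.72 * 42.25 = 1493.96 J

1493.96 J


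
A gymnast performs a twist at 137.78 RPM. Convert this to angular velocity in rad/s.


omega = RPM * 2 * pi / 60
omega = 137.78 * 2 * 3.14159 / 60
omega = 865.6973 / 60 = 14.4283 rad/s

14.4283 rad/s


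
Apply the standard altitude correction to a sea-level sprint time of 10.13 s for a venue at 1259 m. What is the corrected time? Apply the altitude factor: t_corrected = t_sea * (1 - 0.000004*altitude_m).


Correction factor = 1 - 0.000004 * 1259 = 0.994964
t_corrected = t_sea * factor = 10.13 * 0.994964
t_corrected = 10.079 s

10.079 s


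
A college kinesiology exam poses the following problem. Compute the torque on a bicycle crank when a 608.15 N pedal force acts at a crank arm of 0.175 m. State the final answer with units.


tau = F * d
tau = 608.15 * 0.175
tau = 106.4262 N*m

106.4262 N*m


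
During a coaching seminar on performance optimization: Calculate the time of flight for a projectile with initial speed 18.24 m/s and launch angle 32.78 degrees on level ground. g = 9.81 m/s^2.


T = 2*v*sin(theta)/g
sin(theta) = sin(32.78 deg) = 0.5414
T = 2*18.24*0.5414 / 9.81
T = 19.7508 / 9.81 = 2.0133 s

2.0133 s


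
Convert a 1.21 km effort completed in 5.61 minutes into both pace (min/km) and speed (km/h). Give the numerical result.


Pace = time / distance = 5.61 min / 1.21 km = 4.6364 min/km
Speed = distance / time_in_hours = 1.21 / 0.0935 hr
Speed = 12.9412 km/h

4.6364 min/km, 12.9412 km/h


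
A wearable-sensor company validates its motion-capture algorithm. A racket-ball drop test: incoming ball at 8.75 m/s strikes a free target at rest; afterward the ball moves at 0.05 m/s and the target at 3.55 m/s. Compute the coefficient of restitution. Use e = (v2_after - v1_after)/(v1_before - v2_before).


e = (v2_after - v1_after) / (v1_before - v2_before)
Numerator = 3.55 - 0.05 = 3.5
Denominator = 8.75 - 0 = 8.75
e = 3.5 / 8.75 = 0.4

0.4


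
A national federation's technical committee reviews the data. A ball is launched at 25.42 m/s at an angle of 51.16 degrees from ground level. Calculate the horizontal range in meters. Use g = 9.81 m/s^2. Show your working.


R = v^2 * sin(2*theta) / g
Convert angle to radians: theta = 51.16 deg = 0.8929 rad
sin(2*theta) = sin(1.7858) = 0.977
R = 25.42^2 * 0.977 / 9.81
R = 646.1764 * 0.977 / 9.81 = 64.3523 m

64.3523 m


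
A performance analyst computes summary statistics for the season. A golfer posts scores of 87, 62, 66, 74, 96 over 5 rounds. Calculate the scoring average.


Average = sum / n
Sum = 385
Average = 385 / 5 = 77

77


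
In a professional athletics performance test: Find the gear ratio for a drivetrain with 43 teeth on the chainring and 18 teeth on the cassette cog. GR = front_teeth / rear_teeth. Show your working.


GR = front_teeth / rear_teeth
GR = 43 / 18
GR = 2.3889

2.3889


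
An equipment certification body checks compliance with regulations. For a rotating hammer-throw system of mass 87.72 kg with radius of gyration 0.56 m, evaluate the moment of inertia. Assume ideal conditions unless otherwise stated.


I = m * k^2
I = 87.72 * 0.56^2
I = 87.72 * 0.3136 = 27.509 kg*m^2

27.509 kg*m^2


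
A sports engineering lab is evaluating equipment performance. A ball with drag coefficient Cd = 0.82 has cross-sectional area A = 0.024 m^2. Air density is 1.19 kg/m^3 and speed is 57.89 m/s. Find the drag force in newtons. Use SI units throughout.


Fd = 0.5 * Cd * rho * A * v^2
Fd = 0.5 * 0.82 * 1.19 * 0.024 * 57.89^2
v^2 = 3351.2521
Fd = 0.5 * 0.82 * 1.19 * 0.024 * 3351.2521 = 39.2418 N

39.2418 N


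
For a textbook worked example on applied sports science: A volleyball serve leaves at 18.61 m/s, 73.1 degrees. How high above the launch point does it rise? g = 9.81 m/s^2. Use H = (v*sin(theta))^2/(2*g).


H = (v*sin(theta))^2 / (2*g)
vy = v*sin(theta) = 18.61 * sin(73.1 deg) = 17.8063 m/s
H = vy^2 / (2*g) = 317.0643 / (2*9.81)
H = 317.0643 / 19.62 = 16.1603 m

16.1603 m


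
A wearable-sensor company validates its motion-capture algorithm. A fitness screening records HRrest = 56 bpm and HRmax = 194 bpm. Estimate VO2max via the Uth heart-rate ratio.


VO2max = 15.3 * HRmax / HRrest
VO2max = 15.3 * 194 / 56
VO2max = 2968.2 / 56 = 53.0036 mL/kg/min

53.0036 mL/kg/min


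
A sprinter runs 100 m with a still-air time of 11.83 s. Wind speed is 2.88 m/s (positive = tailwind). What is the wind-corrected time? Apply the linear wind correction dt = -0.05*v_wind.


dt = -0.05 * v_wind = -0.05 * 2.88 = -0.144 s
t_corrected = t_still + dt = 11.83 + (-0.144)
t_corrected = 11.686 s

11.686 s


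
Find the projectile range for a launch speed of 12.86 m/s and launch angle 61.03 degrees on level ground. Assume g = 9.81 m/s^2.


R = v^2 * sin(2*theta) / g
Convert angle to radians: theta = 61.03 deg = 1.0652 rad
sin(2*theta) = sin(2.1303) = 0.8475
R = 12.86^2 * 0.8475 / 9.81
R = 165.3796 * 0.8475 / 9.81 = 14.2873 m

14.2873 m


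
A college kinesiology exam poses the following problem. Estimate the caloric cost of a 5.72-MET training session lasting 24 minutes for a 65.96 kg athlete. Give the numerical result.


kcal = MET * mass * time_hr
Convert time: 24 min = 0.4 hr
kcal = 5.72 * 65.96 * 0.4
kcal = 150.9165 kcal

150.9165 kcal


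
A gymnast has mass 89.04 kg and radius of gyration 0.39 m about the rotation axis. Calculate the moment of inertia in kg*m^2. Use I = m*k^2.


I = m * k^2
I = 89.04 * 0.39^2
I = 89.04 * 0.1521 = 13.543 kg*m^2

13.543 kg*m^2


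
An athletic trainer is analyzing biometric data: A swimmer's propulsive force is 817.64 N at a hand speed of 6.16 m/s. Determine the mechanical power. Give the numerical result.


P = F * v
P = 817.64 * 6.16
P = 5036.6624 W

5036.6624 W


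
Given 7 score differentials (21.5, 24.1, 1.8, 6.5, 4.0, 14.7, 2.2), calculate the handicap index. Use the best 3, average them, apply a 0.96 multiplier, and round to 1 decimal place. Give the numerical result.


All differentials: 21.5, 24.1, 1.8, 6.5, 4.0, 14.7, 2.2
Sorted: 1.8, 2.2, 4.0, 6.5, 14.7, 21.5, 24.1
Best 3: 1.8, 2.2, 4.0
Average of best = 8 / 3 = 2.6667
Raw index = 2.6667 * 0.96 = 2.56
Handicap index = round(2.56, 1) = 2.6

2.6


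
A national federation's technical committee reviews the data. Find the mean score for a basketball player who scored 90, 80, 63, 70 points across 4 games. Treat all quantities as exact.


Average = sum / n
Sum = 303
Average = 303 / 4 = 75.75

75.75


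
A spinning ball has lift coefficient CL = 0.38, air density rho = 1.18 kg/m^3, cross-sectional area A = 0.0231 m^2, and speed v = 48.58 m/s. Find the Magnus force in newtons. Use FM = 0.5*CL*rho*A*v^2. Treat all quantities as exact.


FM = 0.5 * CL * rho * A * v^2
FM = 0.5 * 0.38 * 1.18 * 0.0231 * 48.58^2
v^2 = 2360.0164
FM = 0.5 * 0.38 * 1.18 * 0.0231 * 2360.0164 = 12.2226 N

12.2226 N


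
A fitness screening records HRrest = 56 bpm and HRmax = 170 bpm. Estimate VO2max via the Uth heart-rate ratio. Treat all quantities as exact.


VO2max = 15.3 * HRmax / HRrest
VO2max = 15.3 * 170 / 56
VO2max = 2601 / 56 = 46.4464 mL/kg/min

46.4464 mL/kg/min


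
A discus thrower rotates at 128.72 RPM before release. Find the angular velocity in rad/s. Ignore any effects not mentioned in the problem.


omega = RPM * 2 * pi / 60
omega = 128.72 * 2 * 3.14159 / 60
omega = 808.7716 / 60 = 13.4795 rad/s

13.4795 rad/s


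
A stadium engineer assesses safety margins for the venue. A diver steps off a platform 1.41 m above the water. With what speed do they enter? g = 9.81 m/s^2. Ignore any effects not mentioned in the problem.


v = sqrt(2 * g * h)
v = sqrt(2 * 9.81 * 1.41)
v = sqrt(27.6642) = 5.2597 m/s

5.2597 m/s


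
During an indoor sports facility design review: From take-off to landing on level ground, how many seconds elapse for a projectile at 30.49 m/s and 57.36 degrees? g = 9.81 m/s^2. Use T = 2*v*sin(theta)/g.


T = 2*v*sin(theta)/g
sin(theta) = sin(57.36 deg) = 0.8421
T = 2*30.49*0.8421 / 9.81
T = 51.3498 / 9.81 = 5.2344 s

5.2344 s


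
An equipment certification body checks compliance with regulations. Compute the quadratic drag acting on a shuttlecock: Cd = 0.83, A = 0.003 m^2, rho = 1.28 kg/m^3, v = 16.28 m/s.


Fd = 0.5 * Cd * rho * A * v^2
Fd = 0.5 * 0.83 * 1.28 * 0.003 * 16.28^2
v^2 = 265.0384
Fd = 0.5 * 0.83 * 1.28 * 0.003 * 265.0384 = 0.4224 N

0.4224 N


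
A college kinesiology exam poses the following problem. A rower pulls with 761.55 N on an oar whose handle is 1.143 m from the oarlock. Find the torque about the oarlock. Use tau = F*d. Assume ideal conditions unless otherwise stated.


tau = F * d
tau = 761.55 * 1.143
tau = 870.4516 N*m

870.4516 N*m


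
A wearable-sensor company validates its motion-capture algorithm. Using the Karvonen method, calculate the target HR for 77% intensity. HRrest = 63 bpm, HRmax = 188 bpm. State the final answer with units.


Target = HRrest + pct*(HRmax - HRrest)
Heart rate reserve = HRmax - HRrest = 188 - 63 = 125 bpm
Fraction = 77% = 0.77
Target = 63 + 0.77 * 125
Target = 63 + 96.25 = 159.25 bpm

159.25 bpm


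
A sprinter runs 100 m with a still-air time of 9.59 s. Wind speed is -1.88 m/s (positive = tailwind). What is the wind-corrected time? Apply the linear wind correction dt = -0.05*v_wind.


dt = -0.05 * v_wind = -0.05 * -1.88 = 0.094 s
t_corrected = t_still + dt = 9.59 + (0.094)
t_corrected = 9.684 s

9.684 s


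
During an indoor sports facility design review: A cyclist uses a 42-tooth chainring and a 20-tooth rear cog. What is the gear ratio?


GR = front_teeth / rear_teeth
GR = 42 / 20
GR = 2.1

2.1


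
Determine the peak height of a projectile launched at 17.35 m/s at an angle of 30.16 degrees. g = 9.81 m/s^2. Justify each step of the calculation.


H = (v*sin(theta))^2 / (2*g)
vy = v*sin(theta) = 17.35 * sin(30.16 deg) = 8.7169 m/s
H = vy^2 / (2*g) = 75.9848 / (2*9.81)
H = 75.9848 / 19.62 = 3.8728 m

3.8728 m


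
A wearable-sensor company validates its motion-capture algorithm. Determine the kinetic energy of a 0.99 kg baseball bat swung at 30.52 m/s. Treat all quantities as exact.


KE = 0.5 * m * v^2
KE = 0.5 * 0.99 * 30.52^2
KE = 0.5 * 0.99 * 931.4704 = 461.0778 J

461.0778 J


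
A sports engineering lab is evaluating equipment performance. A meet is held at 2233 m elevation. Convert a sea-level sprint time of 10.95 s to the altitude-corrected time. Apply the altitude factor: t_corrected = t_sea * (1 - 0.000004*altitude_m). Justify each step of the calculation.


Correction factor = 1 - 0.000004 * 2233 = 0.991068
t_corrected = t_sea * factor = 10.95 * 0.991068
t_corrected = 10.8522 s

10.8522 s


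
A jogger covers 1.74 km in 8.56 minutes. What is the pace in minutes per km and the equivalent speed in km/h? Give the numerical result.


Pace = time / distance = 8.56 min / 1.74 km = 4.9195 min/km
Speed = distance / time_in_hours = 1.74 / 0.1427 hr
Speed = 12.1963 km/h

4.9195 min/km, 12.1963 km/h


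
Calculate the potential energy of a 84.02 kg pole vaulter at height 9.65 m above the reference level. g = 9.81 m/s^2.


PE = m * g * h
PE = 84.02 * 9.81 * 9.65
PE = 824.2362 * 9.65 = 7953.8793 J

7953.8793 J


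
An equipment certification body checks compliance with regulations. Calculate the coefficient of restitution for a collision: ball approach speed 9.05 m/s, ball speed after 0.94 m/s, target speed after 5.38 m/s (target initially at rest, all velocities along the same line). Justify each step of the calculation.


e = (v2_after - v1_after) / (v1_before - v2_before)
Numerator = 5.38 - 0.94 = 4.44
Denominator = 9.05 - 0 = 9.05
e = 4.44 / 9.05 = 0.4906

0.4906


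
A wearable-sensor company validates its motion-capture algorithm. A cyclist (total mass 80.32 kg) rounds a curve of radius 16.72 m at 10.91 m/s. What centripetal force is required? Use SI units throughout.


Fc = m * v^2 / r
v^2 = 10.91^2 = 119.0281
Fc = 80.32 * 119.0281 / 16.72
Fc = 9560.337 / 16.72 = 571.7905 N

571.7905 N


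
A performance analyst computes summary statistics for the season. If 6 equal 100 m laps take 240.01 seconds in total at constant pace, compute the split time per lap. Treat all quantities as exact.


Split time = total_time / n_laps = 240.01 / 6
Split time = 40.0017 s per lap

40.0017 s


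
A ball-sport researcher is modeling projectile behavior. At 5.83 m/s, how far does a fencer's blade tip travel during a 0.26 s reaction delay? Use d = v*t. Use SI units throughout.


d = v * t
d = 5.83 * 0.26
d = 1.5158 m

1.5158 m


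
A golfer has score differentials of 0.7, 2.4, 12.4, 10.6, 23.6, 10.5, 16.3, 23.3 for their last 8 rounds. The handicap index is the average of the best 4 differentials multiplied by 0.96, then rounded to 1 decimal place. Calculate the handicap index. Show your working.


All differentials: 0.7, 2.4, 12.4, 10.6, 23.6, 10.5, 16.3, 23.3
Sorted: 0.7, 2.4, 10.5, 10.6, 12.4, 16.3, 23.3, 23.6
Best 4: 0.7, 2.4, 10.5, 10.6
Average of best = 24.2 / 4 = 6.05
Raw index = 6.05 * 0.96 = 5.808
Handicap index = round(5.808, 1) = 5.8

5.8


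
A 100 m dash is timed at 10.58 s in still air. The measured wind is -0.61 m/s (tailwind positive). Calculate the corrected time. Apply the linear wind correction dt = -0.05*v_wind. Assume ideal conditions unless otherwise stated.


dt = -0.05 * v_wind = -0.05 * -0.61 = 0.0305 s
t_corrected = t_still + dt = 10.58 + (0.0305)
t_corrected = 10.6105 s

10.6105 s


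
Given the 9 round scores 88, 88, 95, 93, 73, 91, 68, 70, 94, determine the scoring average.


Average = sum / n
Sum = 760
Average = 760 / 9 = 84.4444

84.4444


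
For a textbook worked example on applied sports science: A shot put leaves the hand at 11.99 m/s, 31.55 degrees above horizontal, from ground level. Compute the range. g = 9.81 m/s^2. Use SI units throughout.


R = v^2 * sin(2*theta) / g
Convert angle to radians: theta = 31.55 deg = 0.5507 rad
sin(2*theta) = sin(1.1013) = 0.8918
R = 11.99^2 * 0.8918 / 9.81
R = 143.7601 * 0.8918 / 9.81 = 13.0688 m

13.0688 m


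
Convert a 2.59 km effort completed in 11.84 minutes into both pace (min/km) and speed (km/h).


Pace = time / distance = 11.84 min / 2.59 km = 4.5714 min/km
Speed = distance / time_in_hours = 2.59 / 0.1973 hr
Speed = 13.125 km/h

4.5714 min/km, 13.125 km/h


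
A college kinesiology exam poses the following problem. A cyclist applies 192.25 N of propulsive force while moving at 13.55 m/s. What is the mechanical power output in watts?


P = F * v
P = 192.25 * 13.55
P = 2604.9875 W

2604.9875 W


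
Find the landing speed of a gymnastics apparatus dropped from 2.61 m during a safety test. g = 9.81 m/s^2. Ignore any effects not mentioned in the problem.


v = sqrt(2 * g * h)
v = sqrt(2 * 9.81 * 2.61)
v = sqrt(51.2082) = 7.156 m/s

7.156 m/s


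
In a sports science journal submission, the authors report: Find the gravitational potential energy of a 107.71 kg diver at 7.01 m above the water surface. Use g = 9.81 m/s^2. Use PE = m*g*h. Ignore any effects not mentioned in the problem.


PE = m * g * h
PE = 107.71 * 9.81 * 7.01
PE = 1056.6351 * 7.01 = 7407.0121 J

7407.0121 J


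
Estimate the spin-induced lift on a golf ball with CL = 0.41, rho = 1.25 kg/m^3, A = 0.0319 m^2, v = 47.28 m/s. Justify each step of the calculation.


FM = 0.5 * CL * rho * A * v^2
FM = 0.5 * 0.41 * 1.25 * 0.0319 * 47.28^2
v^2 = 2235.3984
FM = 0.5 * 0.41 * 1.25 * 0.0319 * 2235.3984 = 18.273 N

18.273 N


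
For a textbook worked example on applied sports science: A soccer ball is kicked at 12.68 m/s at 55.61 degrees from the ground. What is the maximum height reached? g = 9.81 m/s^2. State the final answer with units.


H = (v*sin(theta))^2 / (2*g)
vy = v*sin(theta) = 12.68 * sin(55.61 deg) = 10.4637 m/s
H = vy^2 / (2*g) = 109.4888 / (2*9.81)
H = 109.4888 / 19.62 = 5.5805 m

5.5805 m


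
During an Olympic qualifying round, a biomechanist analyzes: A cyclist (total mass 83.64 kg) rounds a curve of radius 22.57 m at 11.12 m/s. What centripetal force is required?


Fc = m * v^2 / r
v^2 = 11.12^2 = 123.6544
Fc = 83.64 * 123.6544 / 22.57
Fc = 10342.454 / 22.57 = 458.239 N

458.239 N


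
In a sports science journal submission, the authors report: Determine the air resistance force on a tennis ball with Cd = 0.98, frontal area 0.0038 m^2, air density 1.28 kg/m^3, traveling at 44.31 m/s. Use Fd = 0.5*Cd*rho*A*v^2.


Fd = 0.5 * Cd * rho * A * v^2
Fd = 0.5 * 0.98 * 1.28 * 0.0038 * 44.31^2
v^2 = 1963.3761
Fd = 0.5 * 0.98 * 1.28 * 0.0038 * 1963.3761 = 4.6794 N

4.6794 N


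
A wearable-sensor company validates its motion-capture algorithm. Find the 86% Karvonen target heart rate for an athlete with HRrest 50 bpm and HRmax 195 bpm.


Target = HRrest + pct*(HRmax - HRrest)
Heart rate reserve = HRmax - HRrest = 195 - 50 = 145 bpm
Fraction = 86% = 0.86
Target = 50 + 0.86 * 145
Target = 50 + 124.7 = 174.7 bpm

174.7 bpm


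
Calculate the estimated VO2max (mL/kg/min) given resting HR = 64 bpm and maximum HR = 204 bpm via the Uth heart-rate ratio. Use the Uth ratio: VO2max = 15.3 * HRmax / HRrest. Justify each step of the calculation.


VO2max = 15.3 * HRmax / HRrest
VO2max = 15.3 * 204 / 64
VO2max = 3121.2 / 64 = 48.7688 mL/kg/min

48.7688 mL/kg/min


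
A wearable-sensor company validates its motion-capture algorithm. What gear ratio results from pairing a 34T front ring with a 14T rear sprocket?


GR = front_teeth / rear_teeth
GR = 34 / 14
GR = 2.4286

2.4286


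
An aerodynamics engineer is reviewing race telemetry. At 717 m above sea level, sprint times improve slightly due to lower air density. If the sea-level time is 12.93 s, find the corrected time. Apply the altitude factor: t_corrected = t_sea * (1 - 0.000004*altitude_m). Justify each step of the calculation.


Correction factor = 1 - 0.000004 * 717 = 0.997132
t_corrected = t_sea * factor = 12.93 * 0.997132
t_corrected = 12.8929 s

12.8929 s


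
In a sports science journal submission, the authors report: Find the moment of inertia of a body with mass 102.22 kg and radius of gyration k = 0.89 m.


I = m * k^2
I = 102.22 * 0.89^2
I = 102.22 * 0.7921 = 80.9685 kg*m^2

80.9685 kg*m^2


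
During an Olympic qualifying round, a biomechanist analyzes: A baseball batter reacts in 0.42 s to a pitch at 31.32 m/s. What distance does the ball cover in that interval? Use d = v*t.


d = v * t
d = 31.32 * 0.42
d = 13.1544 m

13.1544 m


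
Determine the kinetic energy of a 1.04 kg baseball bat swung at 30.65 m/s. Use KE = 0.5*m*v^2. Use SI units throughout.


KE = 0.5 * m * v^2
KE = 0.5 * 1.04 * 30.65^2
KE = 0.5 * 1.04 * 939.4225 = 488.4997 J

488.4997 J


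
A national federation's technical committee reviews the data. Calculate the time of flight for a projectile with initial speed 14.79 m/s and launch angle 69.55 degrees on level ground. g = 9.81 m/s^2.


T = 2*v*sin(theta)/g
sin(theta) = sin(69.55 deg) = 0.937
T = 2*14.79*0.937 / 9.81
T = 27.7158 / 9.81 = 2.8253 s

2.8253 s


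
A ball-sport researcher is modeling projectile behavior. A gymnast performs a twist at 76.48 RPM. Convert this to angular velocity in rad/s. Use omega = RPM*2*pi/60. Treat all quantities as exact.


omega = RPM * 2 * pi / 60
omega = 76.48 * 2 * 3.14159 / 60
omega = 480.538 / 60 = 8.009 rad/s

8.009 rad/s


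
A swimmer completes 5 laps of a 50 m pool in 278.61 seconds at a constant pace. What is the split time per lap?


Split time = total_time / n_laps = 278.61 / 5
Split time = 55.722 s per lap

55.722 s


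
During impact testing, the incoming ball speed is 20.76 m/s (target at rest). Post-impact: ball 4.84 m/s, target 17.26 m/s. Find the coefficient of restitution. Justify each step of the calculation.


e = (v2_after - v1_after) / (v1_before - v2_before)
Numerator = 17.26 - 4.84 = 12.42
Denominator = 20.76 - 0 = 20.76
e = 12.42 / 20.76 = 0.5983

0.5983


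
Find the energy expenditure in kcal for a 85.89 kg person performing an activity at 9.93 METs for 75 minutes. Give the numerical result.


kcal = MET * mass * time_hr
Convert time: 75 min = 1.25 hr
kcal = 9.93 * 85.89 * 1.25
kcal = 1066.1096 kcal

1066.1096 kcal


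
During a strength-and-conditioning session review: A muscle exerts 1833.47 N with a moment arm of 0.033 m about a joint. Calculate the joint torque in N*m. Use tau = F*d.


tau = F * d
tau = 1833.47 * 0.033
tau = 60.5045 N*m

60.5045 N*m


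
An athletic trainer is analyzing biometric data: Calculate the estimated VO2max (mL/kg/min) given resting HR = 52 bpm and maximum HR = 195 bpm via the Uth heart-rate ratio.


VO2max = 15.3 * HRmax / HRrest
VO2max = 15.3 * 195 / 52
VO2max = 2983.5 / 52 = 57.375 mL/kg/min

57.375 mL/kg/min
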